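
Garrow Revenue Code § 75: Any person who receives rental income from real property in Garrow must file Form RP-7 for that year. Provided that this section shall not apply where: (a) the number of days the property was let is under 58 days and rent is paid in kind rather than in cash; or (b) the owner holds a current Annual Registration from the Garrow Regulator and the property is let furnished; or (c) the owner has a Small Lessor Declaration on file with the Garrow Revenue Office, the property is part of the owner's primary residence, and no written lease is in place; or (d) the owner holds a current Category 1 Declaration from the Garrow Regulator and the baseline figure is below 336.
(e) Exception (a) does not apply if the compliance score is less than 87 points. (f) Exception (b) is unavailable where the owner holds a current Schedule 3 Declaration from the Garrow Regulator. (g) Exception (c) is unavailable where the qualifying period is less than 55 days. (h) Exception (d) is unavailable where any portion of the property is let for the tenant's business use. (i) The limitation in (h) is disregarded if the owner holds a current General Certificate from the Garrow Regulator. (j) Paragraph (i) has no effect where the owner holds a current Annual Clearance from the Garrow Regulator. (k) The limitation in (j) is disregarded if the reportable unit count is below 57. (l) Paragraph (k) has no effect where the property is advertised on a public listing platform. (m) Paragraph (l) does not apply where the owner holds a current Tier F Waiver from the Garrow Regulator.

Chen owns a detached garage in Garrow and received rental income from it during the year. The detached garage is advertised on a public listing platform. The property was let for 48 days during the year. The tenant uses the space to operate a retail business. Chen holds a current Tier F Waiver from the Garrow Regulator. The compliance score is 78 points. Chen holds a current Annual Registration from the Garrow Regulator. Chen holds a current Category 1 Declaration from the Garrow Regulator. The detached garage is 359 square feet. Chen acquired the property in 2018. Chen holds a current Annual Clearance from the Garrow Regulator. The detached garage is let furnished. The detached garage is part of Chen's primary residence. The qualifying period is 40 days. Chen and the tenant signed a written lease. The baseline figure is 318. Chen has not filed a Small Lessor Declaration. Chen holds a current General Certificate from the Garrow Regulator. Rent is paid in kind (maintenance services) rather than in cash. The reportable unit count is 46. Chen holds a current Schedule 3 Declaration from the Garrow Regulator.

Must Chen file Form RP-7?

No — exception (d) applies; Chen is not required to file Form RP-7.

Exception (a)'s conditions are all satisfied: the number of days the property was let is 48 days, under the 58 days limit; rent is paid in kind. But applying paragraph (e): (e) operates against (a): the compliance score is 78 points, less than the 87 points limit. (a) is therefore removed.
Exception (b) is satisfied on its face — a current Annual Registration is held; the property is let furnished. But: (f) applies — a current Schedule 3 Declaration is held. So (b) is unavailable.
Exception (c) requires that the owner has a Small Lessor Declaration on file with the Garrow Revenue Office; but no Small Lessor Declaration is on file, so (c) is unavailable.
Exception (d) is satisfied on its face — a current Category 1 Declaration is held; the baseline figure is 318, below the 336 limit. Applying paragraphs (h)–(m): (h) would limit (d) — the space is let for business use — but (i) sets (h) aside: (i) applies — a current General Certificate is held. (j) is engaged (a current Annual Clearance is held), but is set aside by (k): (k) is triggered — the reportable unit count is 46, below the 57 limit. (l) would limit (k) — the property is publicly advertised — but (m) sets (l) aside: (m) operates against (l): a current Tier F Waiver is held. So (d) applies.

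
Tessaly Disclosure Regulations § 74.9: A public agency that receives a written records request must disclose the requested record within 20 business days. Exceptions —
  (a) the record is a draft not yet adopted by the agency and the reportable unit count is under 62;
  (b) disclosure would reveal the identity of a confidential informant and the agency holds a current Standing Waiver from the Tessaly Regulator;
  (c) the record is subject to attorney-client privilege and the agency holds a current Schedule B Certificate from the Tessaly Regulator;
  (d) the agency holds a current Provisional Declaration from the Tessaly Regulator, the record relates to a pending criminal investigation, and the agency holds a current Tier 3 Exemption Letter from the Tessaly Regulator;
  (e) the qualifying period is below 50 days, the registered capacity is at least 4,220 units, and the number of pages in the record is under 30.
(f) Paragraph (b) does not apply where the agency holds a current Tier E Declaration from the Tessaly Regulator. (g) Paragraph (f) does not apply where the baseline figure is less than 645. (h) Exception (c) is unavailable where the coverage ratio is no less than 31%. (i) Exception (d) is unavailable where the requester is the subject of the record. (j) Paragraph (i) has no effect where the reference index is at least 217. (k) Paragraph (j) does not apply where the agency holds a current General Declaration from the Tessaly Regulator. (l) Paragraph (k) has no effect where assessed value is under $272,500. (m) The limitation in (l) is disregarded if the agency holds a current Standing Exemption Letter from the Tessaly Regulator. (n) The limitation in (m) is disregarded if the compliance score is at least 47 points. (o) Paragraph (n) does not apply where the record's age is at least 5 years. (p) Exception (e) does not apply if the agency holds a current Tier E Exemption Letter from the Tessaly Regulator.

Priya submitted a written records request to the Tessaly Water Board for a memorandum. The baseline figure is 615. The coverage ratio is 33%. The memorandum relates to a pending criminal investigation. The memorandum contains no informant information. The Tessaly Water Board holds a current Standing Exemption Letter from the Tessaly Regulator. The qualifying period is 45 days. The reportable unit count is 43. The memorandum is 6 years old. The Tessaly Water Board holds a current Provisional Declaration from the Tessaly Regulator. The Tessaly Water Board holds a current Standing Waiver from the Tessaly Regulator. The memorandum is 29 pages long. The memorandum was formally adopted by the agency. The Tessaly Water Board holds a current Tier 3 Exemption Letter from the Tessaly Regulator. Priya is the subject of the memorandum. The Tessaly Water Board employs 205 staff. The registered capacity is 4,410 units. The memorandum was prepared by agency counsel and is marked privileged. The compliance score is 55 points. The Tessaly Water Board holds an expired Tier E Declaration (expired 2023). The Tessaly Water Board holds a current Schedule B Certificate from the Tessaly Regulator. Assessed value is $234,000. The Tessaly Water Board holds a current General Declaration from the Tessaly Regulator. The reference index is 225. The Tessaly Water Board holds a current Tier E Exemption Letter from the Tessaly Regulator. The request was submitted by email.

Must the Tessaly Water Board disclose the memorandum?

Yes — the Tessaly Water Board must disclose the memorandum.

Exception (a) requires that the record is a draft not yet adopted by the agency; but the memorandum has been formally adopted, so (a) is unavailable.
Exception (b) does not apply: the memorandum contains no informant information.
All of (c)'s requirements are met (the memorandum is privileged; a current Schedule B Certificate is held). However, paragraph (h) must be considered: (h) is engaged — the coverage ratio is 33%, meeting the 31% threshold. Exception (c) does not apply.
Exception (d): a current Provisional Declaration is held; the memorandum relates to a pending investigation; a current Tier 3 Exemption Letter is held — every condition holds. However, paragraphs (i)–(o) must be considered: (i) operates against (d): Priya is the subject of the memorandum. (j) would limit (i) — the reference index is 225, meeting the 217 threshold — but (k) sets (j) aside: (k) operates against (j): a current General Declaration is held. (l) operates (assessed value is $234,000, under the $272,500 limit), but is itself disapplied by (m): (m) operates against (l): a current Standing Exemption Letter is held. (n) would limit (m) — the compliance score is 55 points, meeting the 47 points threshold — but (o) sets (n) aside: (o) operates against (n): the record's age is 6 years, meeting the 5 years threshold. So (d) is unavailable.
All of (e)'s requirements are met (the qualifying period is 45 days, below the 50 days limit; the registered capacity is 4,410 units, meeting the 4,220 units threshold; the number of pages in the record is 29, under the 30 limit). Turning to paragraph (p): (p) operates against (e): a current Tier E Exemption Letter is held. So (e) is unavailable.
Every exception is unavailable, so the rule governs.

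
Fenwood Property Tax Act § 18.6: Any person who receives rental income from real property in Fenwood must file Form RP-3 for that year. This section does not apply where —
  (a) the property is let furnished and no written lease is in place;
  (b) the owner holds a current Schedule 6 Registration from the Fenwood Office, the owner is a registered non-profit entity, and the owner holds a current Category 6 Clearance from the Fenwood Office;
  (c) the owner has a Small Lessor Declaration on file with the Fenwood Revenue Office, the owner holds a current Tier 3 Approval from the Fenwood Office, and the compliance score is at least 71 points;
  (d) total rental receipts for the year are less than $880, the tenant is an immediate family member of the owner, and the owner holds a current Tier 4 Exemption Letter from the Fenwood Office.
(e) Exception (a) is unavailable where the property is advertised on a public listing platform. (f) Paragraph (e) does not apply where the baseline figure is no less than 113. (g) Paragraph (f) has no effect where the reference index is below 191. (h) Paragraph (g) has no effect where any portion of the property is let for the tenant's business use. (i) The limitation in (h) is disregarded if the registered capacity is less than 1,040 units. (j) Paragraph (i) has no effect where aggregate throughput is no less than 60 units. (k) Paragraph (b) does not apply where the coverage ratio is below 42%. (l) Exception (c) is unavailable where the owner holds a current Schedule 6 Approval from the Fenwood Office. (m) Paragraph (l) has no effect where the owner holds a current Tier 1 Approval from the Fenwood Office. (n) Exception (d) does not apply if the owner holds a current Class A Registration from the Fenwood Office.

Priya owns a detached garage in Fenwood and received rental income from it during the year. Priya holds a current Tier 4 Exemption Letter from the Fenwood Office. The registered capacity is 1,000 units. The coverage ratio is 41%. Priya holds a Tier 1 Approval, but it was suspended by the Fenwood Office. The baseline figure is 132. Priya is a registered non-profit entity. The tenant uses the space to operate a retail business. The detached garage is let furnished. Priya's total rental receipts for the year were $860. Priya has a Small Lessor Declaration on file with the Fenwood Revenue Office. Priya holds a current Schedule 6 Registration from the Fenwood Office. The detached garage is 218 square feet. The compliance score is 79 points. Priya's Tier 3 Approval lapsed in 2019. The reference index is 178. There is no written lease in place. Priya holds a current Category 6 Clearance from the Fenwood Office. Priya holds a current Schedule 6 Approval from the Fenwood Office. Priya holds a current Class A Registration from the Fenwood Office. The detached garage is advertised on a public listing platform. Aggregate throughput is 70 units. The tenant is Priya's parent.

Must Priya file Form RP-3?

No — exception (a) applies; Priya is not required to file Form RP-3.

Exception (a): the property is let furnished; there is no written lease — every condition holds. As to paragraphs (e)–(j): (e) is engaged (the property is publicly advertised), but is set aside by (f): (f) operates against (e): the baseline figure is 132, meeting the 113 threshold. (g) would limit (f) — the reference index is 178, below the 191 limit — but (h) sets (g) aside: (h) operates — the space is let for business use. (i) operates (the registered capacity is 1,000 units, less than the 1,040 units limit), but is overridden by (j): (j) operates against (i): aggregate throughput is 70 units, meeting the 60 units threshold. (a) remains available.
Exception (b)'s conditions are all satisfied: a current Schedule 6 Registration is held; Priya is a registered non-profit; a current Category 6 Clearance is held. However, paragraph (k) must be considered: (k) operates — the coverage ratio is 41%, below the 42% limit. (b) is therefore removed.
Exception (c) does not apply: no current Tier 3 Approval is held.
Exception (d): total rental receipts for the year are $860, less than the $880 limit; the tenant is an immediate family member; a current Tier 4 Exemption Letter is held — every condition holds. Turning to paragraph (n): (n) operates — a current Class A Registration is held. So (d) is unavailable.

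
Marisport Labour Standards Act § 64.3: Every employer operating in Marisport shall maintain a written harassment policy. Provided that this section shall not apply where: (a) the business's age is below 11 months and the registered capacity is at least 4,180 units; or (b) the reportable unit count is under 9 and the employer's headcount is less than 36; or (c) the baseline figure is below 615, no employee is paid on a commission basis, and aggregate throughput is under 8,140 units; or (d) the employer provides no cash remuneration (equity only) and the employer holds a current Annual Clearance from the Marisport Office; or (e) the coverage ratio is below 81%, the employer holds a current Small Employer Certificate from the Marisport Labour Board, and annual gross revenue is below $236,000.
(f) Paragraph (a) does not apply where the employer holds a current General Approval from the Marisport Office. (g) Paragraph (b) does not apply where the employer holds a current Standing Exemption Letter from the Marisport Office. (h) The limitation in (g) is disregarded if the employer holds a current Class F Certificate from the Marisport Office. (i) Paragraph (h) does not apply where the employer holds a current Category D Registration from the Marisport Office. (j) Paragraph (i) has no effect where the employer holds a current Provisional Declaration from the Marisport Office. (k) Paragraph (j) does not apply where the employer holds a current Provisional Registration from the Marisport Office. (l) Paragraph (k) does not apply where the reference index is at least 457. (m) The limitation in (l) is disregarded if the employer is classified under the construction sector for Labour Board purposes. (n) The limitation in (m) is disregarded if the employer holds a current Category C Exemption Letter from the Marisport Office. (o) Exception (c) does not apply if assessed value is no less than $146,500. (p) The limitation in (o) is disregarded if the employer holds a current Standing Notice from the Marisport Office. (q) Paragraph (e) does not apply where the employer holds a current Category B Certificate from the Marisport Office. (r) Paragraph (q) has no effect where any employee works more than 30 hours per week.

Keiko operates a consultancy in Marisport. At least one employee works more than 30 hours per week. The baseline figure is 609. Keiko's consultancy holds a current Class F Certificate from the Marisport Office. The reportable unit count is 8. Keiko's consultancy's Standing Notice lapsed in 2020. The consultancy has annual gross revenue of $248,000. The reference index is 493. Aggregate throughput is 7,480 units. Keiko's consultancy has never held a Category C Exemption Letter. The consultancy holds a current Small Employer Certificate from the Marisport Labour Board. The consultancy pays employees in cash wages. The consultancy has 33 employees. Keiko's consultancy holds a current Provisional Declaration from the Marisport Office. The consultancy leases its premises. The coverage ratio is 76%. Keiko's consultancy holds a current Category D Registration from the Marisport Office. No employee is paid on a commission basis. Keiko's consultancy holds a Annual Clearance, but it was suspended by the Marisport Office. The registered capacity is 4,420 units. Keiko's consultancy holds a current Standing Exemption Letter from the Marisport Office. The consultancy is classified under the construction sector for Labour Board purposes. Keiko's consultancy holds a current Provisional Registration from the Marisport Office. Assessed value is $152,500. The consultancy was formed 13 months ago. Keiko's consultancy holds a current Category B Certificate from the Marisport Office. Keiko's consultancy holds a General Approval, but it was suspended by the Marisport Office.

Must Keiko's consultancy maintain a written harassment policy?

Exception (a) does not apply: the business's age is 13 months, not below 11 months.
Exception (b) is satisfied on its face — the reportable unit count is 8, under the 9 limit; the employer's headcount is 33, less than the 36 limit. However, paragraphs (g)–(n) must be considered: (g) operates against (b): a current Standing Exemption Letter is held. (h) would limit (g) — a current Class F Certificate is held — but (i) sets (h) aside: (i) applies — a current Category D Registration is held. (j) would limit (i) — a current Provisional Declaration is held — but (k) sets (j) aside: (k) operates — a current Provisional Registration is held. (l) applies (the reference index is 493, meeting the 457 threshold), but is itself disapplied by (m): (m) operates against (l): the consultancy is classified under the construction sector. (n), which would lift (m), is not engaged — there is no Category C Exemption Letter in force. So (b) is unavailable.
All of (c)'s requirements are met (the baseline figure is 609, below the 615 limit; no employee is paid on commission; aggregate throughput is 7,480 units, under the 8,140 units limit). But: (o) operates against (c): assessed value is $152,500, meeting the $146,500 threshold. (p) is not engaged (the Standing Notice is not current), so (o) stands. (c) is therefore removed.
Exception (d) does not apply: employees are paid cash wages.
Exception (e) does not apply: annual gross revenue is $248,000, not below $236,000.
No exception is made out. Keiko's consultancy falls within the general rule.

Yes — Keiko's consultancy must maintain a written harassment policy.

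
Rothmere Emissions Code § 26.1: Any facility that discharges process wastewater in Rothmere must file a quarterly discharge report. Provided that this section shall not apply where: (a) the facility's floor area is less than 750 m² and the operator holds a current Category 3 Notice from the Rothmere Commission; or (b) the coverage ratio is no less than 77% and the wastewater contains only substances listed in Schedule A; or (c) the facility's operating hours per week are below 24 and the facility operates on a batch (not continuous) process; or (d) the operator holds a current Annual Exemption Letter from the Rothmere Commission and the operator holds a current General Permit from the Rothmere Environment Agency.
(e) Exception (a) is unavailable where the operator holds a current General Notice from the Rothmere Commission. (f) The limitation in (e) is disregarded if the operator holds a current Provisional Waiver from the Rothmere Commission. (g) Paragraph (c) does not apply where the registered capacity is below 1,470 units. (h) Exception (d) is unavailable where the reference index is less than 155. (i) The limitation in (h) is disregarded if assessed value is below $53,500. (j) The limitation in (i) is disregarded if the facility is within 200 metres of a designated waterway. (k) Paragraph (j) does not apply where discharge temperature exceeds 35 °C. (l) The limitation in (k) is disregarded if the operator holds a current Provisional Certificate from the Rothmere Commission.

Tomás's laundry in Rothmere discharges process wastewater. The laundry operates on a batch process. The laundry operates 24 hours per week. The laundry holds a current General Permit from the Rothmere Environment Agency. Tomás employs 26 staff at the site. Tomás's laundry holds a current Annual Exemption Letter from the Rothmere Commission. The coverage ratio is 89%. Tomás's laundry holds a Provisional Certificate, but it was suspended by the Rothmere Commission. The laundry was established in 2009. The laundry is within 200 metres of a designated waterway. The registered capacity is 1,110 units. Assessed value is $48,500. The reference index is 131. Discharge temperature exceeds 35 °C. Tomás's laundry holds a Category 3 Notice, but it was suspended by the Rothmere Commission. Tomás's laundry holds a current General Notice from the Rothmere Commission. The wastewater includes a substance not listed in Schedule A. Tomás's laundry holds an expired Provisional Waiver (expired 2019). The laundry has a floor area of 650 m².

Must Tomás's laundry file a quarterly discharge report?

Exception (a) requires that the operator holds a current Category 3 Notice from the Rothmere Commission; but the Category 3 Notice is not current, so (a) is unavailable.
Exception (b) does not apply: the wastewater includes a non-Schedule-A substance.
Exception (c) does not apply: the facility's operating hours per week are 24, not below 24.
All of (d)'s requirements are met (a current Annual Exemption Letter is held; a current General Permit is held). Applying paragraphs (h)–(l): (h) is engaged (the reference index is 131, less than the 155 limit), but is set aside by (i): (i) operates — assessed value is $48,500, below the $53,500 limit. (j) would limit (i) — the laundry is within 200 m of a designated waterway — but (k) sets (j) aside: (k) operates against (j): discharge temperature exceeds 35 °C. (l) is inapplicable (there is no Provisional Certificate in force), so (k) stands. So (d) applies.

No — exception (d) applies; Tomás's laundry is not required to file a quarterly discharge report.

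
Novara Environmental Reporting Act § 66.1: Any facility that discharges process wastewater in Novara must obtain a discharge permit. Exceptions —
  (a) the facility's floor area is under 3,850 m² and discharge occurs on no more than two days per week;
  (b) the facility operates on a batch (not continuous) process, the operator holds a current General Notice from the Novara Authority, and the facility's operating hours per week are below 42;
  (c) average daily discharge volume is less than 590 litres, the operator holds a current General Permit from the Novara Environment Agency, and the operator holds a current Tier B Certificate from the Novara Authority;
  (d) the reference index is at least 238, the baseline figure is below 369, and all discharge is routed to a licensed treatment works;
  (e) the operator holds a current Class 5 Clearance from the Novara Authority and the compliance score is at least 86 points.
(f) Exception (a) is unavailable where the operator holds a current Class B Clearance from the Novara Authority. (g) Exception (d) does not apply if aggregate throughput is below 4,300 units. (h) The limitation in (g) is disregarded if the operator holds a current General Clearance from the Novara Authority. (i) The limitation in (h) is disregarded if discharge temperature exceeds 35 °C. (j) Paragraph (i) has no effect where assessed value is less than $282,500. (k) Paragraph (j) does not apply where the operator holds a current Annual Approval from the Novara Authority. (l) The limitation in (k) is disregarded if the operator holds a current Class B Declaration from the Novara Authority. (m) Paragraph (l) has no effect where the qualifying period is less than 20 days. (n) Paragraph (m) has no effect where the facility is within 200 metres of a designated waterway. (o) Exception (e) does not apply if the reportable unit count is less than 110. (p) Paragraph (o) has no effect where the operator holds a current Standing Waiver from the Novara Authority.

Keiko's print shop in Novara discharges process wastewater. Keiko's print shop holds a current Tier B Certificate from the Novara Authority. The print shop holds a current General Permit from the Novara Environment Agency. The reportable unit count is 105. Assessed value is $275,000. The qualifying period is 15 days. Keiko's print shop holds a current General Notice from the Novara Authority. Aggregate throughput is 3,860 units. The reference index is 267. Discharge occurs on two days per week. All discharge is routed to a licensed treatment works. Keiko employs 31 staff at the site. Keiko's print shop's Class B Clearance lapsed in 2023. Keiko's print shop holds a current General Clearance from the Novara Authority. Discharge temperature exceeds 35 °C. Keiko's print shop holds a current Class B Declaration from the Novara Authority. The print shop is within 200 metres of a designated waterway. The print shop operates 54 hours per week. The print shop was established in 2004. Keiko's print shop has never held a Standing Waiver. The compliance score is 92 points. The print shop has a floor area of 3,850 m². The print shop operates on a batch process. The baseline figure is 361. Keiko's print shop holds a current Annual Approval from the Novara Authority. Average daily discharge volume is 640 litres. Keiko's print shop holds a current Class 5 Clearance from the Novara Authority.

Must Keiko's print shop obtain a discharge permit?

No — exception (d) applies; Keiko's print shop is not required to obtain a discharge permit.

Exception (a) fails — the facility's floor area is 3,850 m², not under 3,850 m².
Exception (b) does not apply: the facility's operating hours per week are 54, not below 42.
Exception (c) fails — average daily discharge volume is 640 litres, not less than 590 litres.
All of (d)'s requirements are met (the reference index is 267, meeting the 238 threshold; the baseline figure is 361, below the 369 limit; discharge is routed to a licensed treatment works). Applying paragraphs (g)–(n): (g) is engaged (aggregate throughput is 3,860 units, below the 4,300 units limit), but is displaced by (h): (h) operates — a current General Clearance is held. (i) is engaged (discharge temperature exceeds 35 °C), but is set aside by (j): (j) operates — assessed value is $275,000, less than the $282,500 limit. (k) is engaged (a current Annual Approval is held), but is itself disapplied by (l): (l) operates against (k): a current Class B Declaration is held. (m) would limit (l) — the qualifying period is 15 days, less than the 20 days limit — but (n) sets (m) aside: (n) operates against (m): the print shop is within 200 m of a designated waterway. Exception (d) stands.
Exception (e) is satisfied on its face — a current Class 5 Clearance is held; the compliance score is 92 points, meeting the 86 points threshold. But applying paragraphs (o)–(p): (o) operates — the reportable unit count is 105, less than the 110 limit. (p), which would lift (o), does not operate here — no current Standing Waiver is held. So (e) is unavailable.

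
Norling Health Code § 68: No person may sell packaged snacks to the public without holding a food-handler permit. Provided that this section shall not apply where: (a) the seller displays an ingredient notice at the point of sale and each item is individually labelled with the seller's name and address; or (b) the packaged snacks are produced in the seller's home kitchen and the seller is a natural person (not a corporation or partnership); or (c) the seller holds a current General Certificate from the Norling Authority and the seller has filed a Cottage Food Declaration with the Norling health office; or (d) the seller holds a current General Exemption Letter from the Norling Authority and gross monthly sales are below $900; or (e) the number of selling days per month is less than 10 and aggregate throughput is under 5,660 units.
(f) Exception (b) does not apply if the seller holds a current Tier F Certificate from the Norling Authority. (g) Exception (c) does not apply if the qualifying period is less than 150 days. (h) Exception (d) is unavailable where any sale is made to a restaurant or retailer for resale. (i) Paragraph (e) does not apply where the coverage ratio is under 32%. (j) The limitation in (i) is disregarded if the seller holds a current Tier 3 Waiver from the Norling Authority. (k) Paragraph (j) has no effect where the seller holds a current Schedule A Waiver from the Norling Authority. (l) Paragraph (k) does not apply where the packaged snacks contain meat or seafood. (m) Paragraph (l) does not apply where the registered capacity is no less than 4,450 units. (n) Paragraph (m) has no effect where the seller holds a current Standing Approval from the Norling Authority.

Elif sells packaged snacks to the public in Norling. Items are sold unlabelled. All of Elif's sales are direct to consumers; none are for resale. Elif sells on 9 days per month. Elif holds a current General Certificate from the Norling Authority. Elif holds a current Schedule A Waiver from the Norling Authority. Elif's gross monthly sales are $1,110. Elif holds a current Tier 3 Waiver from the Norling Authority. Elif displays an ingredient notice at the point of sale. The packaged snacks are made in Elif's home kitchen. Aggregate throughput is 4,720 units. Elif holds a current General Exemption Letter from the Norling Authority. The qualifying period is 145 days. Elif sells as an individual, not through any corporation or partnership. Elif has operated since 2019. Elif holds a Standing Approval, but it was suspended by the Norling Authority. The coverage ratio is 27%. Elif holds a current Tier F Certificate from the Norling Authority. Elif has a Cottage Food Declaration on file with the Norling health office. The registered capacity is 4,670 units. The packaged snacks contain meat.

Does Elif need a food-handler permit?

Exception (a) does not apply: items are sold unlabelled.
Exception (b) is satisfied on its face — the packaged snacks are home-kitchen produced; the seller is a natural person. But applying paragraph (f): (f) operates against (b): a current Tier F Certificate is held. So (b) is unavailable.
Exception (c) is satisfied on its face — a current General Certificate is held; a Cottage Food Declaration is on file. However, paragraph (g) must be considered: (g) is engaged — the qualifying period is 145 days, less than the 150 days limit. (c) is therefore removed.
Exception (d) fails — gross monthly sales are $1,110, not below $900.
Exception (e) is satisfied on its face — the number of selling days per month is 9, less than the 10 limit; aggregate throughput is 4,720 units, under the 5,660 units limit. Turning to paragraphs (i)–(n): (i) operates against (e): the coverage ratio is 27%, under the 32% limit. (j) operates (a current Tier 3 Waiver is held), but is set aside by (k): (k) operates against (j): a current Schedule A Waiver is held. (l) would limit (k) — the packaged snacks contain meat — but (m) sets (l) aside: (m) applies — the registered capacity is 4,670 units, meeting the 4,450 units threshold. (n) does not operate here (the Standing Approval is not current), so (m) stands. (e) is therefore removed.
None of the exceptions is available; § 68 applies in full.

Yes — Elif must hold a food-handler permit.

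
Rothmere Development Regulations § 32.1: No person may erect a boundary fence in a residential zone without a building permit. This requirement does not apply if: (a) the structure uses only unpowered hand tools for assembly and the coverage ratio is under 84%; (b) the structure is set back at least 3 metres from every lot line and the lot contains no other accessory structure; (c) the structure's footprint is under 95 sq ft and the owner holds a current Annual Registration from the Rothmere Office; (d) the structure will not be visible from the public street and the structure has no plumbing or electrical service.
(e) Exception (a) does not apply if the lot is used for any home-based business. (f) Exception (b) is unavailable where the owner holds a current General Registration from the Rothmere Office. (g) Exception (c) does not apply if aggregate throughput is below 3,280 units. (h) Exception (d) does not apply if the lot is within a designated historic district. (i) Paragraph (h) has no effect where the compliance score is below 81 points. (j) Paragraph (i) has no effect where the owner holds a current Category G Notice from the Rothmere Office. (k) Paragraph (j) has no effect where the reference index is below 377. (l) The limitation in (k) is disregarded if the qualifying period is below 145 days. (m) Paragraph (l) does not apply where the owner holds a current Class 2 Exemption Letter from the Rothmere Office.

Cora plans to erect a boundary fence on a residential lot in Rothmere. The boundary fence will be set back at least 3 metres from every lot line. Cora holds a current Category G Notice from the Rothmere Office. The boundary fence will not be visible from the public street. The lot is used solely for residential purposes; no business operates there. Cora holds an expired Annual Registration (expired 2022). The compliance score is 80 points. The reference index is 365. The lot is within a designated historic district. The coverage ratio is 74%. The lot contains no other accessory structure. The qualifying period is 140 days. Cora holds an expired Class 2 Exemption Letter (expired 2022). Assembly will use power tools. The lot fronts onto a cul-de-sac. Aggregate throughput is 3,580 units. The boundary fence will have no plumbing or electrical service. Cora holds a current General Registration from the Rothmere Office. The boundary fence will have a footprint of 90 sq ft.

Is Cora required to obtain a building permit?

Exception (a) does not apply: assembly uses power tools.
All of (b)'s requirements are met (the setback is at least 3 m on every side; the lot has no other accessory structure). Turning to paragraph (f): (f) operates against (b): a current General Registration is held. So (b) is unavailable.
Exception (c) fails — the Annual Registration is not current.
Exception (d): the structure will not be visible from the street; there is no plumbing or electrical service — every condition holds. But applying paragraphs (h)–(m): (h) operates — the lot is in a historic district. (i) is engaged (the compliance score is 80 points, below the 81 points limit), but is itself disapplied by (j): (j) operates against (i): a current Category G Notice is held. (k) is engaged (the reference index is 365, below the 377 limit), but is itself disapplied by (l): (l) operates — the qualifying period is 140 days, below the 145 days limit. (m), which would lift (l), is not triggered — there is no Class 2 Exemption Letter in force. Exception (d) does not apply.
No exception displaces § 32.1.

Yes — Cora must obtain a building permit.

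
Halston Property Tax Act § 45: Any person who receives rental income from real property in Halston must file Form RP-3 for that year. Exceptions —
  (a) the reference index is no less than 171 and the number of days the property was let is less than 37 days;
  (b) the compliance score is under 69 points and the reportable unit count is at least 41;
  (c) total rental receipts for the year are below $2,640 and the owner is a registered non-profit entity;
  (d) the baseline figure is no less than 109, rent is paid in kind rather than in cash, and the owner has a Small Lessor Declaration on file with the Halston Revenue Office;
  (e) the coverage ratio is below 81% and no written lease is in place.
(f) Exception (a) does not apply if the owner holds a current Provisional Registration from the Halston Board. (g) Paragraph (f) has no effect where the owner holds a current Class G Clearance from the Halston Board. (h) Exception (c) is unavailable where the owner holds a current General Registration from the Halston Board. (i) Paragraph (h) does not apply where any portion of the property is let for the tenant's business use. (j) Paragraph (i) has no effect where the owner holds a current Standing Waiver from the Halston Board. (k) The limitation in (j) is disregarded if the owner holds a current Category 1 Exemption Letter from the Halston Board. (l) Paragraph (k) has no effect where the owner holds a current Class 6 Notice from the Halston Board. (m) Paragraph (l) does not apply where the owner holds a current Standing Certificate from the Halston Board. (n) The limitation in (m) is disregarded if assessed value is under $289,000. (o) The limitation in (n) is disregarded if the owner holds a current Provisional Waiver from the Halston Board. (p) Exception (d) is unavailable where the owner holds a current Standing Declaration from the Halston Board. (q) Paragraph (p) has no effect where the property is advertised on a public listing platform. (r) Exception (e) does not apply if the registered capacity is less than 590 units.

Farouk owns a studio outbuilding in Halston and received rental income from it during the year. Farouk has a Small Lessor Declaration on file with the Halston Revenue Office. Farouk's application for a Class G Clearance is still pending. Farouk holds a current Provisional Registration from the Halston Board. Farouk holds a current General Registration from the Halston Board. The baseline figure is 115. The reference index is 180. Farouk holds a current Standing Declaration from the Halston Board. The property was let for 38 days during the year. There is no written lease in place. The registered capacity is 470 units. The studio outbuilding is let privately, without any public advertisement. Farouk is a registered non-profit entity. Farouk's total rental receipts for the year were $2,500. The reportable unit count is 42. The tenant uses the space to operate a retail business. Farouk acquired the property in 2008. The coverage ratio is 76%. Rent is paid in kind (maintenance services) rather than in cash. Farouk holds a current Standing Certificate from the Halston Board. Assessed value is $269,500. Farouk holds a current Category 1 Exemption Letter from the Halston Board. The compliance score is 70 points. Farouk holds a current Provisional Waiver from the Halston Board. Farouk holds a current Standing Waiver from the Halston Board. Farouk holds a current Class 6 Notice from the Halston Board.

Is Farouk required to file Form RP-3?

Exception (a) requires that the number of days the property was let is less than 37 days; but the number of days the property was let is 38 days, not less than 37 days, so (a) is unavailable.
Exception (b) requires that the compliance score is under 69 points; but the compliance score is 70 points, not under 69 points, so (b) is unavailable.
All of (c)'s requirements are met (total rental receipts for the year are $2,500, below the $2,640 limit; Farouk is a registered non-profit). As to paragraphs (h)–(o): (h) is triggered (a current General Registration is held), but is itself disapplied by (i): (i) operates — the space is let for business use. (j) operates (a current Standing Waiver is held), but is itself disapplied by (k): (k) is engaged — a current Category 1 Exemption Letter is held. (l) would limit (k) — a current Class 6 Notice is held — but (m) sets (l) aside: (m) is engaged — a current Standing Certificate is held. (n) applies (assessed value is $269,500, under the $289,000 limit), but is itself disapplied by (o): (o) operates — a current Provisional Waiver is held. So (c) applies.
Exception (d): the baseline figure is 115, meeting the 109 threshold; rent is paid in kind; a Small Lessor Declaration is on file — every condition holds. Turning to paragraphs (p)–(q): (p) operates against (d): a current Standing Declaration is held. (q), which would lift (p), is inapplicable — the property is let privately without advertisement. So (d) is unavailable.
All of (e)'s requirements are met (the coverage ratio is 76%, below the 81% limit; there is no written lease). But: (r) applies — the registered capacity is 470 units, less than the 590 units limit. (e) is therefore removed.

No — exception (c) applies; Farouk is not required to file Form RP-3.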